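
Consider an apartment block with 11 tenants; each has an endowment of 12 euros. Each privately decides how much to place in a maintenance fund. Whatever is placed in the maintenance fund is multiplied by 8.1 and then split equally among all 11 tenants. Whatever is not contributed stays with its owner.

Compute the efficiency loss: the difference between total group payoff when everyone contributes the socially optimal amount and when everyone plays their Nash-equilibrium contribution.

Each contributed unit returns 8.1/11 = 0.7364 to its contributor — below 1 — so contributing 0 is dominant for every player. At the Nash equilibrium everyone keeps their 12, and the group total is 11 × 12 = 132.
Each contributed unit returns 8.100 to the group as a whole (0.7364 to each of 11 players), which exceeds 1, so the social optimum is full contribution: group total = 8.100 × 132 = 1069.20.
Efficiency loss = 1069.20 − 132 = 937.20.

937.20 euros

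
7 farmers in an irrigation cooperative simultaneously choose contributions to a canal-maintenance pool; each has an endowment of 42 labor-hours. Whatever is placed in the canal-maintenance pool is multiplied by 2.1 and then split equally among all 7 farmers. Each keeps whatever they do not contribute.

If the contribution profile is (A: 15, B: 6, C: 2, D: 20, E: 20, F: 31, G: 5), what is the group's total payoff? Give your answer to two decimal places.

402.90 labor-hours

Total contributed: 15 + 6 + 2 + 20 + 20 + 31 + 5 = 99; total kept: 7 × 42 − 99 = 195.
The canal-maintenance pool pays out 2.1 × 99 = 207.90 in aggregate.
Group total = 195 + 207.90 = 402.90.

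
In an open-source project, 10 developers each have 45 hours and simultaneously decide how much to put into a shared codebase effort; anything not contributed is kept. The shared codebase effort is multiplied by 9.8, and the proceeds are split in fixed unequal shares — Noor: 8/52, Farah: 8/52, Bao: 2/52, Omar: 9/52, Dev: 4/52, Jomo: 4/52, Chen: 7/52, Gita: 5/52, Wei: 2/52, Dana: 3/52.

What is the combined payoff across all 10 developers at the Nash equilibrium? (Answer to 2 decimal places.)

A player with share s gets back 9.8·s per unit contributed, so full contribution is dominant for anyone with s > 1/9.8 = 0.1020 and zero contribution is dominant for anyone below.
Noor, Farah, Omar and Chen are above the threshold, contributing 45 each; the remaining 6 contribute 0. Total contributed: 180.
The shared codebase effort pays out 9.8 × 180 = 1764.00 in total (split across the unequal shares, but the aggregate is all that matters for the group sum).
The 6 free-riders keep 45 each, adding 270. Group total = 270 + 1764.00 = 2034.00.

2034.00 hours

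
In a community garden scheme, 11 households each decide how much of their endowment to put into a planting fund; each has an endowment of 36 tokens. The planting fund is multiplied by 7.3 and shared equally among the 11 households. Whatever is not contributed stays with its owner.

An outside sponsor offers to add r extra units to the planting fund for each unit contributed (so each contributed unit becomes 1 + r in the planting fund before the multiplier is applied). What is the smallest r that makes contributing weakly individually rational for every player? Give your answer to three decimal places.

With matching at rate r, one contributed unit becomes (1 + r) in the planting fund and returns 7.3 × (1 + r) / 11 to the contributor.
Setting this equal to 1: 1 + r = 11/7.3 = 1.5068.
So the minimum matching rate is r = 1.5068 − 1 = 0.507.

0.507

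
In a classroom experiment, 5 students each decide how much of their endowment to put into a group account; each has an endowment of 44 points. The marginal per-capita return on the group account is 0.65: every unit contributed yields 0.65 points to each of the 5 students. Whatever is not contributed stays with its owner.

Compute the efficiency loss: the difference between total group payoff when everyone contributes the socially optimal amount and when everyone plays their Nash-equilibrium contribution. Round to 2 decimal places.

The private return per contributed unit is 0.65 < 1, so contributing 0 is dominant for every player. At the Nash equilibrium everyone keeps their 44, and the group total is 5 × 44 = 220.
Each contributed unit returns 3.250 to the group as a whole (0.65 to each of 5 players), which exceeds 1, so the social optimum is full contribution: group total = 3.250 × 220 = 715.00.
Efficiency loss = 715.00 − 220 = 495.00.

495.00 points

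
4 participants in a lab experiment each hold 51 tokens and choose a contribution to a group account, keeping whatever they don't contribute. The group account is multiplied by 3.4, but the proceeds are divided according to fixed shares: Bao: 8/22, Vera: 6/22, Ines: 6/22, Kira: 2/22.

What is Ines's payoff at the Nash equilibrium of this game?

98.29 tokens

Player j's private return per contributed unit is 3.4 × (j's share). Contributing is weakly dominant for j when that share is at least 1/3.4 = 0.2941, and contributing 0 is dominant otherwise.
Bao alone (share 8/22) is above the threshold, contributing 51; the remaining 3 contribute 0. Total contributed: 51.
Ines keeps 51 and receives 3.4 × 51 × 6/22 = 47.29 from the group account, for a payoff of 98.29.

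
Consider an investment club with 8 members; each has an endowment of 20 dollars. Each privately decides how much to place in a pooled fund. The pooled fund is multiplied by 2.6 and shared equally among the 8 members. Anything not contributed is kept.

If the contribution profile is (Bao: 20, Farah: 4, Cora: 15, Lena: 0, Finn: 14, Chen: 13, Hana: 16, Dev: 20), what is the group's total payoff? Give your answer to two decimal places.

Total contributed: 20 + 4 + 15 + 0 + 14 + 13 + 16 + 20 = 102; total kept: 8 × 20 − 102 = 58.
The pooled fund pays out 2.6 × 102 = 265.20 in aggregate.
Group total = 58 + 265.20 = 323.20.

323.20 dollars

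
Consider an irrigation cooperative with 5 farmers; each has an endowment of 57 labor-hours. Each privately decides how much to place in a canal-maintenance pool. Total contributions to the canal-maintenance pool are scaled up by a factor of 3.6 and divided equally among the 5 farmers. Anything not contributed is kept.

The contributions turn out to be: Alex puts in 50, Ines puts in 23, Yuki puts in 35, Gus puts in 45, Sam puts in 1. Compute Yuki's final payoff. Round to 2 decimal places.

132.88 labor-hours

Total contributed: 50 + 23 + 35 + 45 + 1 = 154.
Each receives 3.6 × 154 / 5 = 110.88 from the canal-maintenance pool.
Yuki keeps 57 − 35 = 22, so Yuki's payoff is 22 + 110.88 = 132.88.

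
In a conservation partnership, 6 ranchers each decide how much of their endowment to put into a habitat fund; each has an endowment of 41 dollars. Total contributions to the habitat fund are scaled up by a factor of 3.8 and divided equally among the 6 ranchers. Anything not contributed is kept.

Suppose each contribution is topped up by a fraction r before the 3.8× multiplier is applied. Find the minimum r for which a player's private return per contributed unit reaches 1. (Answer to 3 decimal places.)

With matching at rate r, one contributed unit becomes (1 + r) in the habitat fund and returns 3.8 × (1 + r) / 6 to the contributor.
Setting this equal to 1: 1 + r = 6/3.8 = 1.5789.
So the minimum matching rate is r = 1.5789 − 1 = 0.579.

0.579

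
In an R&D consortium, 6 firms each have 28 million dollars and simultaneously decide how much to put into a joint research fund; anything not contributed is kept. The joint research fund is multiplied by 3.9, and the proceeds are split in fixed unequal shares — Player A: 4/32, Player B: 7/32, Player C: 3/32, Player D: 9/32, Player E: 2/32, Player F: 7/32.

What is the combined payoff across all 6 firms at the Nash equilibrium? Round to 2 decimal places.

249.20 million dollars

For player j, contributing a unit is worthwhile iff 3.9 × (j's share) ≥ 1, i.e. iff j's share is at least 0.2564.
Only Player D (9/32) clears that bar, contributing 28; the remaining 5 contribute 0. Total contributed: 28.
The joint research fund pays out 3.9 × 28 = 109.20 in total (split across the unequal shares, but the aggregate is all that matters for the group sum).
The 5 free-riders keep 28 each, adding 140. Group total = 140 + 109.20 = 249.20.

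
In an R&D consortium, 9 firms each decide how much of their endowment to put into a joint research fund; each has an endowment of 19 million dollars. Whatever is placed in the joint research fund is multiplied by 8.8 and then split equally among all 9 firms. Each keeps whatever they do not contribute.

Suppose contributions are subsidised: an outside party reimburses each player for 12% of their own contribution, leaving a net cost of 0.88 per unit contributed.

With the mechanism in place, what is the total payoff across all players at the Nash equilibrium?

1525.32 million dollars

The effective private return per unit is now (8.8/9) / 0.88 = 1.1111 > 1, so every player's dominant strategy flips to full contribution.
So the Nash equilibrium is full contribution by all 9; the group earns 9 × (19 × 0.12 + 8.8 × 19) = 1525.32.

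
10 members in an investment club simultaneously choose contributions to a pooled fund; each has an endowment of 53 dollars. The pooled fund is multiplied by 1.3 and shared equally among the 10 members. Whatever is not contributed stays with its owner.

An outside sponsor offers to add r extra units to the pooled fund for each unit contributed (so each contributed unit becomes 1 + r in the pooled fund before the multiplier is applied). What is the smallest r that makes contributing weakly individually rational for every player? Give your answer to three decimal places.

6.692

With matching at rate r, one contributed unit becomes (1 + r) in the pooled fund and returns 1.3 × (1 + r) / 10 to the contributor.
Setting this equal to 1: 1 + r = 10/1.3 = 7.6923.
So the minimum matching rate is r = 7.6923 − 1 = 6.692.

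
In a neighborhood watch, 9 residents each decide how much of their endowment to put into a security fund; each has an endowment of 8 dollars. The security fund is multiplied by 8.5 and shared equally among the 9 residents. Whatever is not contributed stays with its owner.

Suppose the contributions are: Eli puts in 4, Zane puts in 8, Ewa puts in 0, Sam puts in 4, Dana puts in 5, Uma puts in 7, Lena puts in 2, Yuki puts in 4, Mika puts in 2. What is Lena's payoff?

Total contributed: 4 + 8 + 0 + 4 + 5 + 7 + 2 + 4 + 2 = 36.
Each receives 8.5 × 36 / 9 = 34.00 from the security fund.
Lena keeps 8 − 2 = 6, so Lena's payoff is 6 + 34.00 = 40.00.

40.00 dollars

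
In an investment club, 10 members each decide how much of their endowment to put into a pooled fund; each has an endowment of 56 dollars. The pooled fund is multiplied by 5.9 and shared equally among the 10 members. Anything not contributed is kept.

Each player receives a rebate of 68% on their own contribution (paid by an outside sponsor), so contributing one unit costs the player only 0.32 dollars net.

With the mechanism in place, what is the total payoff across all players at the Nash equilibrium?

3684.80 dollars

With the mechanism, a contributed unit returns (5.9/10) / 0.32 = 1.8438 per unit of net cost to the contributor — now above 1 — so contributing fully is weakly dominant for every player.
At the Nash equilibrium everyone contributes 56. Group total payoff = 10 × (56 × 0.68 + 5.9 × 56) = 3684.80.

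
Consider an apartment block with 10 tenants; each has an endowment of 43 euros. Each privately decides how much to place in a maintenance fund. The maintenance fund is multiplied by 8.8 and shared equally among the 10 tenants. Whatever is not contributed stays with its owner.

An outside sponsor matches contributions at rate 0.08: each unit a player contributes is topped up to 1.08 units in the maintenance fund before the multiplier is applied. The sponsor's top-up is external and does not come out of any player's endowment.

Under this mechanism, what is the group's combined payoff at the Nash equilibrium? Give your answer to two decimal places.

430.00 euros

Even with the mechanism, each unit contributed returns only 8.8 × 1.08 / 10 = 0.9504 per unit of net cost, so contributing nothing is still dominant.
At the Nash equilibrium no one contributes; group total payoff = 10 × 43 = 430.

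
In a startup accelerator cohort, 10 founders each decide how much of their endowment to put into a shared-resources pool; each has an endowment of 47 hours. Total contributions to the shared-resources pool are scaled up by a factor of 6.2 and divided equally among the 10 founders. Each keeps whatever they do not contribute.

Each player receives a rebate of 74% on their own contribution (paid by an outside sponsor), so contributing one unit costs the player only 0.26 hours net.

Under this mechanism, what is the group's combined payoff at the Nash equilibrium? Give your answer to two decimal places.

The effective private return per unit is now (6.2/10) / 0.26 = 2.3846 > 1, so every player's dominant strategy flips to full contribution.
So the Nash equilibrium is full contribution by all 10; the group earns 10 × (47 × 0.74 + 6.2 × 47) = 3261.80.

3261.80 hours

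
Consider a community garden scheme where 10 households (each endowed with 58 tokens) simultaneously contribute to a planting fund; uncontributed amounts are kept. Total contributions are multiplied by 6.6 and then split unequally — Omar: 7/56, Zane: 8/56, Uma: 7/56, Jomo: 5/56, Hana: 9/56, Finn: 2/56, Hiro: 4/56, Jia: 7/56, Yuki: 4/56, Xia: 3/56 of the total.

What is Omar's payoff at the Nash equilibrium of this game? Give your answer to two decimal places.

105.85 tokens

Player j's private return per contributed unit is 6.6 × (j's share). Contributing is weakly dominant for j when that share is at least 1/6.6 = 0.1515, and contributing 0 is dominant otherwise.
Hana alone (share 9/56) is above the threshold, contributing 58; the remaining 9 contribute 0. Total contributed: 58.
Omar keeps 58 and receives 6.6 × 58 × 7/56 = 47.85 from the planting fund, for a payoff of 105.85.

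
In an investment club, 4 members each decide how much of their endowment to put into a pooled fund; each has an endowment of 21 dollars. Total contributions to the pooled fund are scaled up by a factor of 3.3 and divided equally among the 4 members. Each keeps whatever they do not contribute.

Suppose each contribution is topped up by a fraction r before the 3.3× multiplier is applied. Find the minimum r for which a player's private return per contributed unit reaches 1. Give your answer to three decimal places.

0.212

With matching at rate r, one contributed unit becomes (1 + r) in the pooled fund and returns 3.3 × (1 + r) / 4 to the contributor.
Setting this equal to 1: 1 + r = 4/3.3 = 1.2121.
So the minimum matching rate is r = 1.2121 − 1 = 0.212.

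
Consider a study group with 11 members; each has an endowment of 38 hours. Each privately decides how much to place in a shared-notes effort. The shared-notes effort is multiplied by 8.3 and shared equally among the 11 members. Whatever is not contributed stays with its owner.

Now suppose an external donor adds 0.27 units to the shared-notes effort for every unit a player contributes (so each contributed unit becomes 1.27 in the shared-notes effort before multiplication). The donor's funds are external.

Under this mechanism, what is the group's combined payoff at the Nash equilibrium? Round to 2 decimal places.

418.00 hours

The effective private return is 8.3 × 1.27 / 11 = 0.9583, which is still under 1, so the mechanism doesn't change anyone's dominant strategy: zero contribution.
Everyone keeps their endowment and the group total is 11 × 38 = 418.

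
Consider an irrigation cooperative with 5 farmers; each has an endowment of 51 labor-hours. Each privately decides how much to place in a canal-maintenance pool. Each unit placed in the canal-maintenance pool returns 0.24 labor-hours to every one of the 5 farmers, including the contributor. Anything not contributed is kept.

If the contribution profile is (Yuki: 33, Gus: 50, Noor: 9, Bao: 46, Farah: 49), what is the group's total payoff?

Total contributed: 33 + 50 + 9 + 46 + 49 = 187; total kept: 5 × 51 − 187 = 68.
The canal-maintenance pool pays out 0.24 × 5 × 187 = 224.40 in aggregate.
Group total = 68 + 224.40 = 292.40.

292.40 labor-hours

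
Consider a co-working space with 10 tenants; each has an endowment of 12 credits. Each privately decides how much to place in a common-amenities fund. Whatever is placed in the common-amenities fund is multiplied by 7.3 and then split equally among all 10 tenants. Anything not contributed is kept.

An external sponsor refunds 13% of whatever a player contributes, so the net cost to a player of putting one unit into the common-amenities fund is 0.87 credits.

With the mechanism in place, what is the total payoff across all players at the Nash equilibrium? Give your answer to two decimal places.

The effective private return is (7.3/10) / 0.87 = 0.8391, which is still under 1, so the mechanism doesn't change anyone's dominant strategy: zero contribution.
At the Nash equilibrium no one contributes; group total payoff = 10 × 12 = 120.

120.00 credits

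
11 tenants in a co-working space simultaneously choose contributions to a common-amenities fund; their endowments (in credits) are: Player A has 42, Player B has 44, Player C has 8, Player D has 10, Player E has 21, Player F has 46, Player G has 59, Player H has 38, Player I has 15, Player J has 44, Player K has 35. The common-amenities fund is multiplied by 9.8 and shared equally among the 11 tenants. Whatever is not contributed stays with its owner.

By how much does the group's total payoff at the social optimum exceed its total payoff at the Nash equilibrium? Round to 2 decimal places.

3185.60 credits

The private return per contributed unit is 9.8/11 = 0.8909 < 1 for every player regardless of endowment, so the Nash equilibrium is zero contribution and the group total is Σ E_j = 42 + 44 + 8 + 10 + 21 + 46 + 59 + 38 + 15 + 44 + 35 = 362.
Each contributed unit returns 9.800 to the group, so the social optimum is full contribution by everyone: group total = 9.800 × 362 = 3547.60.
Efficiency loss = (9.800 − 1) × 362 = 3185.60.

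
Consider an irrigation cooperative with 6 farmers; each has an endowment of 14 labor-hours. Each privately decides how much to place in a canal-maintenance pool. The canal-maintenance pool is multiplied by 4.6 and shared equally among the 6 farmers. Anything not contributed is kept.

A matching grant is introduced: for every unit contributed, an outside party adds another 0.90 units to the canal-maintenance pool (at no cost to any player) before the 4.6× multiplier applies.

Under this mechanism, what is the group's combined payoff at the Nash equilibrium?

With the mechanism, a contributed unit returns 4.6 × 1.90 / 6 = 1.4567 per unit of net cost to the contributor — now above 1 — so contributing fully is weakly dominant for every player.
At the Nash equilibrium everyone contributes 14. Group total payoff = 4.6 × 1.90 × 84 = 734.16.

734.16 labor-hours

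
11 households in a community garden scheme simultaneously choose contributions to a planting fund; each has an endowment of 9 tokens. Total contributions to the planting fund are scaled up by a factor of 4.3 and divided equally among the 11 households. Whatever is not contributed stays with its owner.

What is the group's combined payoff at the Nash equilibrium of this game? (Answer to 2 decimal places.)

99.00 tokens

Each contributed unit returns 4.3/11 = 0.3909 to its contributor — below 1 — so contributing 0 is dominant for every player. At the Nash equilibrium everyone keeps their 9, and the group total is 11 × 9 = 99.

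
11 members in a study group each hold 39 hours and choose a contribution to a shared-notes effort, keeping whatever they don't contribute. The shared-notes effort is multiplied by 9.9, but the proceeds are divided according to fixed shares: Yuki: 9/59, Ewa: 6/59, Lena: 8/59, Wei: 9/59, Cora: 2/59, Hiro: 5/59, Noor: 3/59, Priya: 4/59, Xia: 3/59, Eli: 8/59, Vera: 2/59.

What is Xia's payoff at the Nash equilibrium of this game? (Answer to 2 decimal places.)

137.16 hours

A player with share s gets back 9.9·s per unit contributed, so full contribution is dominant for anyone with s > 1/9.9 = 0.1010 and zero contribution is dominant for anyone below.
The shares above 0.1010 belong to Yuki, Ewa, Lena, Wei and Eli, contributing 39 each; the remaining 6 contribute 0. Total contributed: 195.
Xia keeps 39 and receives 9.9 × 195 × 3/59 = 98.16 from the shared-notes effort, for a payoff of 137.16.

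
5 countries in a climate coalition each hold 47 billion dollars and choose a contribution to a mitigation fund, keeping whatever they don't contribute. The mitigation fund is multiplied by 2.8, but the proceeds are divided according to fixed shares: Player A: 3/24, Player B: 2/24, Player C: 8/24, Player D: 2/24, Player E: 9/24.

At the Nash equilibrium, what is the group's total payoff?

319.60 billion dollars

A player with share s gets back 2.8·s per unit contributed, so full contribution is dominant for anyone with s > 1/2.8 = 0.3571 and zero contribution is dominant for anyone below.
Player E alone (share 9/24) is above the threshold, contributing 47; the remaining 4 contribute 0. Total contributed: 47.
The mitigation fund pays out 2.8 × 47 = 131.60 in total (split across the unequal shares, but the aggregate is all that matters for the group sum).
The 4 free-riders keep 47 each, adding 188. Group total = 188 + 131.60 = 319.60.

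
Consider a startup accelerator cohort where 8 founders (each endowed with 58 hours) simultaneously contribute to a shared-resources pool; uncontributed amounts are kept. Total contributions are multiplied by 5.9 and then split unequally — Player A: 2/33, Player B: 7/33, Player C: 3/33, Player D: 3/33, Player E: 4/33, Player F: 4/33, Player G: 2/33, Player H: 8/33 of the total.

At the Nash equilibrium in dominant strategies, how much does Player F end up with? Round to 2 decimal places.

For player j, contributing a unit is worthwhile iff 5.9 × (j's share) ≥ 1, i.e. iff j's share is at least 0.1695.
Player B and Player H are above the threshold, contributing 58 each; the remaining 6 contribute 0. Total contributed: 116.
Player F keeps 58 and receives 5.9 × 116 × 4/33 = 82.96 from the shared-resources pool, for a payoff of 140.96.

140.96 hours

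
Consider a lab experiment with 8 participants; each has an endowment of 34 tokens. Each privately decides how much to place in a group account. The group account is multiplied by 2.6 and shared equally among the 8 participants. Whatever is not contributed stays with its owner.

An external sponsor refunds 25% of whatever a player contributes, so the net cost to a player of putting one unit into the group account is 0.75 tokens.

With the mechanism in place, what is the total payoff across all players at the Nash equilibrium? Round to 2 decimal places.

Even with the mechanism, each unit contributed returns only (2.6/8) / 0.75 = 0.4333 per unit of net cost, so contributing nothing is still dominant.
Everyone keeps their endowment and the group total is 8 × 34 = 272.

272.00 tokens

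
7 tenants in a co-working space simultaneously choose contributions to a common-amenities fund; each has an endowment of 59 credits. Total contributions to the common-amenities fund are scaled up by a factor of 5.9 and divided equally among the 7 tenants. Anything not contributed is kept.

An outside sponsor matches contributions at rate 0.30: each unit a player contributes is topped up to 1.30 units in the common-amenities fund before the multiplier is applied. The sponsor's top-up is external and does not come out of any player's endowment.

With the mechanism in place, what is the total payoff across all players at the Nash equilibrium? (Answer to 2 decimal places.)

The effective private return per unit is now 5.9 × 1.30 / 7 = 1.0957 > 1, so every player's dominant strategy flips to full contribution.
So the Nash equilibrium is full contribution by all 7; the group earns 5.9 × 1.30 × 413 = 3167.71.

3167.71 credits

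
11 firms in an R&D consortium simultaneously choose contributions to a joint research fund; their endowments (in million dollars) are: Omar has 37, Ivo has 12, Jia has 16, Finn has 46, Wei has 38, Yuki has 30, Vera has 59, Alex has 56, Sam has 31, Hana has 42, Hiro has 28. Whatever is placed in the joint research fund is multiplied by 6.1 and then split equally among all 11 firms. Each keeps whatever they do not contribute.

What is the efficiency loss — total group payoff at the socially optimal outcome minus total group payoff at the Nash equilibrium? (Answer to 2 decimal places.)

2014.50 million dollars

The private return per contributed unit is 6.1/11 = 0.5545 < 1 for every player regardless of endowment, so the Nash equilibrium is zero contribution and the group total is Σ E_j = 37 + 12 + 16 + 46 + 38 + 30 + 59 + 56 + 31 + 42 + 28 = 395.
Each contributed unit returns 6.100 to the group, so the social optimum is full contribution by everyone: group total = 6.100 × 395 = 2409.50.
Efficiency loss = (6.100 − 1) × 395 = 2014.50.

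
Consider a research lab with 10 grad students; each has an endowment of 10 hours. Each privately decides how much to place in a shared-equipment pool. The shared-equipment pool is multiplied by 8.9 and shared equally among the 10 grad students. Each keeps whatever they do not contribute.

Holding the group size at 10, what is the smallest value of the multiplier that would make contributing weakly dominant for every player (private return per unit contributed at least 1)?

10

A contributed unit returns (multiplier)/10 to its contributor.
This reaches 1 exactly when the multiplier is 10.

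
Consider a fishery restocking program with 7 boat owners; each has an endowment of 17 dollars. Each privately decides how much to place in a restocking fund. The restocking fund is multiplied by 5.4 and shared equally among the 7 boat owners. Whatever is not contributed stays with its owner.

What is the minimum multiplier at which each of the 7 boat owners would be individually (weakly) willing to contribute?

7

A contributed unit returns (multiplier)/7 to its contributor.
This reaches 1 exactly when the multiplier is 7.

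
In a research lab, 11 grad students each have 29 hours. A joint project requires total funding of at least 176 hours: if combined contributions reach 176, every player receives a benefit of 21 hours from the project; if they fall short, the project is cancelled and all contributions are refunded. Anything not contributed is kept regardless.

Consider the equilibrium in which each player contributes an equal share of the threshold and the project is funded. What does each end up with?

Equal share of the threshold: 176/11 = 16.
At this profile no one gains by cutting their contribution: any cut drops the total below 176, the project is cancelled, contributions are refunded, and the deviator ends with 29, which is less than 29 − 16 + 21 = 34. Contributing more than 16 just wastes the excess. So contributing exactly 16 is a best response.
Each player's payoff: 29 − 16 + 21 = 34.

34 hours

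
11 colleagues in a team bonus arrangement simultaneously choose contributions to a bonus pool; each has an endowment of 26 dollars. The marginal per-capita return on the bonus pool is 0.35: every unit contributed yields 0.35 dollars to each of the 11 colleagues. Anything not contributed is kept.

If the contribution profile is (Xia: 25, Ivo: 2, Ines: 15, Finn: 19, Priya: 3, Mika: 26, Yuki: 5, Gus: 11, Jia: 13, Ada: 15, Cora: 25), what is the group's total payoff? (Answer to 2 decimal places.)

Total contributed: 25 + 2 + 15 + 19 + 3 + 26 + 5 + 11 + 13 + 15 + 25 = 159; total kept: 11 × 26 − 159 = 127.
The bonus pool pays out 0.35 × 11 × 159 = 612.15 in aggregate.
Group total = 127 + 612.15 = 739.15.

739.15 dollars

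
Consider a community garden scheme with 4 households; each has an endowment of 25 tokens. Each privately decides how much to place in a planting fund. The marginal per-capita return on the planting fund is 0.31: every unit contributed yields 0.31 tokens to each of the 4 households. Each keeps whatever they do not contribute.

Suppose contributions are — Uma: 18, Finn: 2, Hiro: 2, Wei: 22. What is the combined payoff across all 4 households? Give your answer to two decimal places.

Total contributed: 18 + 2 + 2 + 22 = 44; total kept: 4 × 25 − 44 = 56.
The planting fund pays out 0.31 × 4 × 44 = 54.56 in aggregate.
Group total = 56 + 54.56 = 110.56.

110.56 tokens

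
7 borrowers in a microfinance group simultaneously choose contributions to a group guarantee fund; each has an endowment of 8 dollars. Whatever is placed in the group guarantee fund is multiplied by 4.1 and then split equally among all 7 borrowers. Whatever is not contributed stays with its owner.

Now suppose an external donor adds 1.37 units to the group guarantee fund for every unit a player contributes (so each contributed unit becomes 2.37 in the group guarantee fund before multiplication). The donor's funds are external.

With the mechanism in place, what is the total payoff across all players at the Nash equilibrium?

Under the mechanism each unit contributed yields 4.1 × 2.37 / 7 = 1.3881 back to its contributor per unit of net cost, which exceeds 1, making full contribution the dominant choice for everyone.
So the Nash equilibrium is full contribution by all 7; the group earns 4.1 × 2.37 × 56 = 544.15.

544.15 dollars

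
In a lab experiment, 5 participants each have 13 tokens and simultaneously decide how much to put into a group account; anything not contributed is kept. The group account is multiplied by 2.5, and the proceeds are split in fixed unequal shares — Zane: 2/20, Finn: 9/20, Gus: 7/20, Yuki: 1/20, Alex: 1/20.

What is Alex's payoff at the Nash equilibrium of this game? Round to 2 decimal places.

Each unit j contributes comes back to j as 2.5 × (j's share), so j prefers to contribute only if that share exceeds 1/2.5 = 0.4000; otherwise keeping the unit dominates.
Only Finn (9/20) clears that bar, contributing 13; the remaining 4 contribute 0. Total contributed: 13.
Alex keeps 13 and receives 2.5 × 13 × 1/20 = 1.63 from the group account, for a payoff of 14.63.

14.63 tokens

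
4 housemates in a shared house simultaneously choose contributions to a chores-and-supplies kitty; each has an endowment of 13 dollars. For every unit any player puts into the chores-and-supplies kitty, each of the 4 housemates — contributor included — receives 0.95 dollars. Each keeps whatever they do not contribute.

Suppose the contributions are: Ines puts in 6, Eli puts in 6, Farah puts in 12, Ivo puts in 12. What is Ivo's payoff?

35.20 dollars

Total contributed: 6 + 6 + 12 + 12 = 36.
Each receives 0.95 × 36 = 34.20 from the chores-and-supplies kitty.
Ivo keeps 13 − 12 = 1, so Ivo's payoff is 1 + 34.20 = 35.20.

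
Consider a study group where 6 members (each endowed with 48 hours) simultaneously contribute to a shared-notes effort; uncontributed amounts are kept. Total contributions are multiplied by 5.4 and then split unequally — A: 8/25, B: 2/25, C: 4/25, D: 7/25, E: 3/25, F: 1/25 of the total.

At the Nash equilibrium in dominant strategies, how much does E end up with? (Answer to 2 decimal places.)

Each unit j contributes comes back to j as 5.4 × (j's share), so j prefers to contribute only if that share exceeds 1/5.4 = 0.1852; otherwise keeping the unit dominates.
A and D are above the threshold, contributing 48 each; the remaining 4 contribute 0. Total contributed: 96.
E keeps 48 and receives 5.4 × 96 × 3/25 = 62.21 from the shared-notes effort, for a payoff of 110.21.

110.21 hours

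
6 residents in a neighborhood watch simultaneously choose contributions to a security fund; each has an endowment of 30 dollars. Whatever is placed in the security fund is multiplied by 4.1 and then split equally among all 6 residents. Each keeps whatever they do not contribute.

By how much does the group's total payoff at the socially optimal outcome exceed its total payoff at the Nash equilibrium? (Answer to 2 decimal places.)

Each contributed unit returns 4.1/6 = 0.6833 to its contributor — below 1 — so contributing 0 is dominant for every player. At the Nash equilibrium everyone keeps their 30, and the group total is 6 × 30 = 180.
Each contributed unit returns 4.100 to the group as a whole (0.6833 to each of 6 players), which exceeds 1, so the social optimum is full contribution: group total = 4.100 × 180 = 738.00.
Efficiency loss = 738.00 − 180 = 558.00.

558.00 dollars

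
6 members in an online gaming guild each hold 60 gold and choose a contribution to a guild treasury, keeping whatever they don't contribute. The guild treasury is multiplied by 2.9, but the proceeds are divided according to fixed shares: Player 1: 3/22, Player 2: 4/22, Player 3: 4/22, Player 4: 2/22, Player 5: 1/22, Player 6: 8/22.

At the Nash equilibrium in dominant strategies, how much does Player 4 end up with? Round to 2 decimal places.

A player with share s gets back 2.9·s per unit contributed, so full contribution is dominant for anyone with s > 1/2.9 = 0.3448 and zero contribution is dominant for anyone below.
Only Player 6 (8/22) clears that bar, contributing 60; the remaining 5 contribute 0. Total contributed: 60.
Player 4 keeps 60 and receives 2.9 × 60 × 2/22 = 15.82 from the guild treasury, for a payoff of 75.82.

75.82 gold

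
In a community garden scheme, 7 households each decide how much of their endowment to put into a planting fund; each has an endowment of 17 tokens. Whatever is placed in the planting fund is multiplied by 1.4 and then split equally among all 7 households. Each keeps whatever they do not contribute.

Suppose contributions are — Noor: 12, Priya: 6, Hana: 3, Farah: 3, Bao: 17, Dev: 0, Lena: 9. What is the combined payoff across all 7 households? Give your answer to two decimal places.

139.00 tokens

Total contributed: 12 + 6 + 3 + 3 + 17 + 0 + 9 = 50; total kept: 7 × 17 − 50 = 69.
The planting fund pays out 1.4 × 50 = 70.00 in aggregate.
Group total = 69 + 70.00 = 139.00.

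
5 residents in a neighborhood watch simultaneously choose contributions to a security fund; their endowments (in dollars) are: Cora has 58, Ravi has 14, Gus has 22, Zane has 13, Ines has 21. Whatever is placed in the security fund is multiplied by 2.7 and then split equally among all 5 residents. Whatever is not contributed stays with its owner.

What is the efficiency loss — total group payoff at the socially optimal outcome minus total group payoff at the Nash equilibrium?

The private return per contributed unit is 2.7/5 = 0.5400 < 1 for every player regardless of endowment, so the Nash equilibrium is zero contribution and the group total is Σ E_j = 58 + 14 + 22 + 13 + 21 = 128.
Each contributed unit returns 2.700 to the group, so the social optimum is full contribution by everyone: group total = 2.700 × 128 = 345.60.
Efficiency loss = (2.700 − 1) × 128 = 217.60.

217.60 dollars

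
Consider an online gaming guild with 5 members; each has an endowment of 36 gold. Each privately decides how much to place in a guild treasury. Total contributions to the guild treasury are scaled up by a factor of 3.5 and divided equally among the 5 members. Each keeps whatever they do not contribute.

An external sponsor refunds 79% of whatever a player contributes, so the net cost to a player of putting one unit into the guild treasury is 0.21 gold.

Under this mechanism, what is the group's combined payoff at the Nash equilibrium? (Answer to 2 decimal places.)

772.20 gold

With the mechanism, a contributed unit returns (3.5/5) / 0.21 = 3.3333 per unit of net cost to the contributor — now above 1 — so contributing fully is weakly dominant for every player.
At the Nash equilibrium everyone contributes 36. Group total payoff = 5 × (36 × 0.79 + 3.5 × 36) = 772.20.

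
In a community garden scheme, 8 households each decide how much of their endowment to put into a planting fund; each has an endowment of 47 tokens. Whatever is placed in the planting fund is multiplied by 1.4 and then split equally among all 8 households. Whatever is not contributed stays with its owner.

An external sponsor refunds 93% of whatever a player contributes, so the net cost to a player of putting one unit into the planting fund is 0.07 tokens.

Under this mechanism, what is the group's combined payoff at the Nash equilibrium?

The effective private return per unit is now (1.4/8) / 0.07 = 2.5000 > 1, so every player's dominant strategy flips to full contribution.
So the Nash equilibrium is full contribution by all 8; the group earns 8 × (47 × 0.93 + 1.4 × 47) = 876.08.

876.08 tokens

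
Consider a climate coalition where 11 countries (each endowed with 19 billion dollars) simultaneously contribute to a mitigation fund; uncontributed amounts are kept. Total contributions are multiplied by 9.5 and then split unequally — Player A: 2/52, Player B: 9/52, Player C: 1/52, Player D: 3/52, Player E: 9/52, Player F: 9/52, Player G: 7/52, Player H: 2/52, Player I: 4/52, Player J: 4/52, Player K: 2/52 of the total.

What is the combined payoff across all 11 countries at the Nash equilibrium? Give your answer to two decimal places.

A player with share s gets back 9.5·s per unit contributed, so full contribution is dominant for anyone with s > 1/9.5 = 0.1053 and zero contribution is dominant for anyone below.
Player B, Player E, Player F and Player G clear that bar, contributing 19 each; the remaining 7 contribute 0. Total contributed: 76.
The mitigation fund pays out 9.5 × 76 = 722.00 in total (split across the unequal shares, but the aggregate is all that matters for the group sum).
The 7 free-riders keep 19 each, adding 133. Group total = 133 + 722.00 = 855.00.

855.00 billion dollars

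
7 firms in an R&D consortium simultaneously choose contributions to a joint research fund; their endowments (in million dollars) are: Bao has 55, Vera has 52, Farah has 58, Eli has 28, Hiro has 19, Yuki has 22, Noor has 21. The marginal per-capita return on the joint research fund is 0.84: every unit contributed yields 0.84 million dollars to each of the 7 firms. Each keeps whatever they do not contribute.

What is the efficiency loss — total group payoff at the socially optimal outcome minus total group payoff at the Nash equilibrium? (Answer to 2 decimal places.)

The private return per contributed unit is 0.84 < 1 for everyone, so the Nash equilibrium is zero contribution and the group total is Σ E_j = 55 + 52 + 58 + 28 + 19 + 22 + 21 = 255.
Each contributed unit returns 5.880 to the group, so the social optimum is full contribution by everyone: group total = 5.880 × 255 = 1499.40.
Efficiency loss = (5.880 − 1) × 255 = 1244.40.

1244.40 million dollars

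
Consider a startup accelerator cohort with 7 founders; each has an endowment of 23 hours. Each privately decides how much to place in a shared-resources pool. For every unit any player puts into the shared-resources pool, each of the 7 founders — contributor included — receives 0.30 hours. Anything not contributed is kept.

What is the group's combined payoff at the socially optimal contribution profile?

Each contributed unit returns 2.100 to the group as a whole (0.30 to each of 7 players), which exceeds 1, so the social optimum is full contribution: group total = 2.100 × 161 = 338.10.

338.10 hours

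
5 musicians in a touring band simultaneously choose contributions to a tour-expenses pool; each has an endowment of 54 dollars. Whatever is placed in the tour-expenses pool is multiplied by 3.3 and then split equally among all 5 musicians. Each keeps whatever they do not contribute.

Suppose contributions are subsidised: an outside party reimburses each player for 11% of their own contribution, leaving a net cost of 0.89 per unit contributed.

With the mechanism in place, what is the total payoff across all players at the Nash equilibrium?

Even with the mechanism, each unit contributed returns only (3.3/5) / 0.89 = 0.7416 per unit of net cost, so contributing nothing is still dominant.
At the Nash equilibrium no one contributes; group total payoff = 5 × 54 = 270.

270.00 dollars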